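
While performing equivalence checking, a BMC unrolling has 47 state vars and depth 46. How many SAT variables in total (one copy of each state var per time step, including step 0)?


BMC unrolls to depth k, creating one copy of each state var for steps 0..k.
Step count = 46 + 1 = 47 (steps 0 through 46)
Vars per step = 47
Total = 47 * 47 = 2209

2209


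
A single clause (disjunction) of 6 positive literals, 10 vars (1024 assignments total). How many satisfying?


Step 1: Total=2^10=1024
Step 2: Unsat when all 6 false: 2^4=16
Step 3: Sat=1024-16=1008

1008


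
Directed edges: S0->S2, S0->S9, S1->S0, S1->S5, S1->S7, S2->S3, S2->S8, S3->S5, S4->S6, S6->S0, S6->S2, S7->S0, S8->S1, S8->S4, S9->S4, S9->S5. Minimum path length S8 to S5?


BFS layer-by-layer from S8:
  dist 0: {S8}
  dist 1: {S1, S4}
  dist 2: {S0, S5, S6, S7}
  -> S5 reached at distance 2
Shortest path length = 2

2


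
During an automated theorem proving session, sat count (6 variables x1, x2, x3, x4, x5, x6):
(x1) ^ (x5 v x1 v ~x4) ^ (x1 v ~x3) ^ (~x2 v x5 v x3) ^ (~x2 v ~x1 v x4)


CNF with 5 clauses over 6 vars (64 assignments).
An assignment satisfies CNF iff every clause has >=1 true literal.
Check each row (bits = x1,x2,x3,x4,x5,x6; clause T/F shown):
  row 0 [000000]: clauses=FTTTT -> 0
  row 1 [000001]: clauses=FTTTT -> 0
  row 2 [000010]: clauses=FTTTT -> 0
  row 3 [000011]: clauses=FTTTT -> 0
  row 4 [000100]: clauses=FFTTT -> 0
  (every remaining row is evaluated the same way; all 64 results are listed next)
Full result column, 8 rows per line (x1,x2,x3 fixed per line; x4,x5,x6 runs 000..111 left to right):
  rows 0-7 [x1,x2,x3=000]: 00000000  (ones: 0)
  rows 8-15 [x1,x2,x3=001]: 00000000  (ones: 0)
  rows 16-23 [x1,x2,x3=010]: 00000000  (ones: 0)
  rows 24-31 [x1,x2,x3=011]: 00000000  (ones: 0)
  rows 32-39 [x1,x2,x3=100]: 11111111  (ones: 8)
  rows 40-47 [x1,x2,x3=101]: 11111111  (ones: 8)
  rows 48-55 [x1,x2,x3=110]: 00000011  (ones: 2)
  rows 56-63 [x1,x2,x3=111]: 00001111  (ones: 4)
Satisfying assignments = 0+0+0+0+8+8+2+4 = 22

22


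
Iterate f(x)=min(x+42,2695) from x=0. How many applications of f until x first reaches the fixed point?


Step 1: x=0, cap=2695, increment=42
Step 2: x grows by 42 each step until capped at 2695; fixed point is x=2695
Step 3: iterations = ceil(2695/42) = 65

65


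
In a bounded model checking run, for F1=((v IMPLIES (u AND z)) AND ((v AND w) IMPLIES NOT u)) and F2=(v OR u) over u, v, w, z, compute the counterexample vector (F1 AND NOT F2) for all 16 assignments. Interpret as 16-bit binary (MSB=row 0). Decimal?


F1 = ((v IMPLIES (u AND z)) AND ((v AND w) IMPLIES NOT u))
F2 = (v OR u)
Counterexample to F1=>F2 is where F1=1 and F2=0.
Evaluate each row (bits = u,v,w,z, MSB first):
  row 0 [0000]: F1=1 F2=0 -> F1&~F2 -> 1
  row 1 [0001]: F1=1 F2=0 -> F1&~F2 -> 1
  row 2 [0010]: F1=1 F2=0 -> F1&~F2 -> 1
  row 3 [0011]: F1=1 F2=0 -> F1&~F2 -> 1
  row 4 [0100]: F1=0 F2=1 -> F1&~F2 -> 0
  row 5 [0101]: F1=0 F2=1 -> F1&~F2 -> 0
  row 6 [0110]: F1=0 F2=1 -> F1&~F2 -> 0
  row 7 [0111]: F1=0 F2=1 -> F1&~F2 -> 0
  row 8 [1000]: F1=1 F2=1 -> F1&~F2 -> 0
  row 9 [1001]: F1=1 F2=1 -> F1&~F2 -> 0
  row 10 [1010]: F1=1 F2=1 -> F1&~F2 -> 0
  row 11 [1011]: F1=1 F2=1 -> F1&~F2 -> 0
  row 12 [1100]: F1=0 F2=1 -> F1&~F2 -> 0
  row 13 [1101]: F1=1 F2=1 -> F1&~F2 -> 0
  row 14 [1110]: F1=0 F2=1 -> F1&~F2 -> 0
  row 15 [1111]: F1=0 F2=1 -> F1&~F2 -> 0
Full result column, 4 rows per line (u,v fixed per line; w,z runs 00..11 left to right):
  rows 0-3 [u,v=00]: 1111  = hex F
  rows 4-7 [u,v=01]: 0000  = hex 0
  rows 8-11 [u,v=10]: 0000  = hex 0
  rows 12-15 [u,v=11]: 0000  = hex 0
Counterexample vector (row 0 .. row 15) = 1111000000000000
Output column grouped in 4s = 1111 0000 0000 0000 = 0xF000
Convert to decimal digit by digit (value = value*16 + digit):
  F -> 15
  15*16 + 0 = 240
  240*16 + 0 = 3840
  3840*16 + 0 = 61440
Decimal = 61440

61440


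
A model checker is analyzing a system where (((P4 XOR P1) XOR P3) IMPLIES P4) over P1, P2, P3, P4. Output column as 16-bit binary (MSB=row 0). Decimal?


Formula: (((P4 XOR P1) XOR P3) IMPLIES P4) over P1, P2, P3, P4 (16 rows)
Evaluate each row (bits = P1,P2,P3,P4, MSB first):
  row 0 [0000]: (((0 XOR 0) XOR 0) IMPLIES 0) -> 1
  row 1 [0001]: (((1 XOR 0) XOR 0) IMPLIES 1) -> 1
  row 2 [0010]: (((0 XOR 0) XOR 1) IMPLIES 0) -> 0
  row 3 [0011]: (((1 XOR 0) XOR 1) IMPLIES 1) -> 1
  row 4 [0100]: (((0 XOR 0) XOR 0) IMPLIES 0) -> 1
  row 5 [0101]: (((1 XOR 0) XOR 0) IMPLIES 1) -> 1
  row 6 [0110]: (((0 XOR 0) XOR 1) IMPLIES 0) -> 0
  row 7 [0111]: (((1 XOR 0) XOR 1) IMPLIES 1) -> 1
  row 8 [1000]: (((0 XOR 1) XOR 0) IMPLIES 0) -> 0
  row 9 [1001]: (((1 XOR 1) XOR 0) IMPLIES 1) -> 1
  row 10 [1010]: (((0 XOR 1) XOR 1) IMPLIES 0) -> 1
  row 11 [1011]: (((1 XOR 1) XOR 1) IMPLIES 1) -> 1
  row 12 [1100]: (((0 XOR 1) XOR 0) IMPLIES 0) -> 0
  row 13 [1101]: (((1 XOR 1) XOR 0) IMPLIES 1) -> 1
  row 14 [1110]: (((0 XOR 1) XOR 1) IMPLIES 0) -> 1
  row 15 [1111]: (((1 XOR 1) XOR 1) IMPLIES 1) -> 1
Full result column, 4 rows per line (P1,P2 fixed per line; P3,P4 runs 00..11 left to right):
  rows 0-3 [P1,P2=00]: 1101  = hex D
  rows 4-7 [P1,P2=01]: 1101  = hex D
  rows 8-11 [P1,P2=10]: 0111  = hex 7
  rows 12-15 [P1,P2=11]: 0111  = hex 7
Output column (row 0 .. row 15) = 1101110101110111
Output column grouped in 4s = 1101 1101 0111 0111 = 0xDD77
Convert to decimal digit by digit (value = value*16 + digit):
  D -> 13
  13*16 + 13 (D) = 221
  221*16 + 7 = 3543
  3543*16 + 7 = 56695
Decimal = 56695

56695


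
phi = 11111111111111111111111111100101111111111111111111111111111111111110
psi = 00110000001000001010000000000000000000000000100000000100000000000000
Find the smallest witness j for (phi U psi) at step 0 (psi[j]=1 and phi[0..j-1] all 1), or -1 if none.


(phi U psi) at 0: need smallest j with psi[j]=1 and phi[i]=1 for all i in [0,j).
Scan from step 0:
  step 0: phi=1, psi=0 -> continue
  step 1: phi=1, psi=0 -> continue
  step 2: psi=1 and phi held for [0,2) -> witness found
Witness step = 2

2


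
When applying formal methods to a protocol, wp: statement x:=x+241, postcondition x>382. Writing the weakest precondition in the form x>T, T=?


Formula: wp(x:=E, P) = P[E/x] (substitute E for x in postcondition)
Step 1: Postcondition: x>382
Step 2: Substitute x+241 for x: x+241>382
Step 3: Solve for x: x > 382-241 = 141

141


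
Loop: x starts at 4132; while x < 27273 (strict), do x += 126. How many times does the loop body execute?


Step 1: x goes from 4132 toward 27273 by 126; the body runs while x<27273, so iterations = ceil((bound-start)/step)
Step 2: Distance=23141
Step 3: ceil(23141/126)=184

184


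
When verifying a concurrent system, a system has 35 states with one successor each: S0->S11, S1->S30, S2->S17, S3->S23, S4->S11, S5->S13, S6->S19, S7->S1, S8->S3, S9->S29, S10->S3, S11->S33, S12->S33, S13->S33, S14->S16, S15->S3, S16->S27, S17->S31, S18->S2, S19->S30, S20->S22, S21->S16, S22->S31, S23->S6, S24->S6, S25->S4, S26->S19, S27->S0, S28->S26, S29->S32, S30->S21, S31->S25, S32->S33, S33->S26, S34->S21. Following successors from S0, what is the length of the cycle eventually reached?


Trace from S0 until a state repeats:
  S0 -> S11 -> S33 -> S26 -> S19 -> S30 -> S21 -> S16 -> S27 -> S0
S0 first seen at step 0, revisited at step 9.
Cycle length = 9 - 0 = 9

9


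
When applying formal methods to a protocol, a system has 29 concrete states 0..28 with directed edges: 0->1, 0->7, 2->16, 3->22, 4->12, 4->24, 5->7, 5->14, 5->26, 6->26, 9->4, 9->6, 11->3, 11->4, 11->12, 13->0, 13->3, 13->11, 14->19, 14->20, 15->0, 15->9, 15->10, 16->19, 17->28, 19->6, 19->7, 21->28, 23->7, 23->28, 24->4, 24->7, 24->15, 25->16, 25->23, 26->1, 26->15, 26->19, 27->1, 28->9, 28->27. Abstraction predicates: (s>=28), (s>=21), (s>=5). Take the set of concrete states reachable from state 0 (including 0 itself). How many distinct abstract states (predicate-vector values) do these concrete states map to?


BFS from 0:
Concrete reachable: {0, 1, 7}
Abstract via predicates (s>=28), (s>=21), (s>=5):
  (0,0,0) <- {0, 1}
  (0,0,1) <- {7}
Distinct abstract states = 2

2


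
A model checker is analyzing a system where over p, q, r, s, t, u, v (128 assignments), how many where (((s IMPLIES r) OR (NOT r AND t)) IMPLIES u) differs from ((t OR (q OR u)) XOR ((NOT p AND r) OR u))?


F1 = (((s IMPLIES r) OR (NOT r AND t)) IMPLIES u)
F2 = ((t OR (q OR u)) XOR ((NOT p AND r) OR u))
Evaluate both on each of 128 rows (bits = p,q,r,s,t,u,v):
  row 0 [0000000]: F1=0 F2=0 -> 0
  row 1 [0000001]: F1=0 F2=0 -> 0
  row 2 [0000010]: F1=1 F2=0 (differ) -> 1
  row 3 [0000011]: F1=1 F2=0 (differ) -> 1
  row 4 [0000100]: F1=0 F2=1 (differ) -> 1
  (every remaining row is evaluated the same way; all 128 results are listed next)
Full result column, 8 rows per line (p,q,r,s fixed per line; t,u,v runs 000..111 left to right):
  rows 0-7 [p,q,r,s=0000]: 00111111  (ones: 6)
  rows 8-15 [p,q,r,s=0001]: 11111111  (ones: 8)
  rows 16-23 [p,q,r,s=0010]: 11110011  (ones: 6)
  rows 24-31 [p,q,r,s=0011]: 11110011  (ones: 6)
  rows 32-39 [p,q,r,s=0100]: 11111111  (ones: 8)
  rows 40-47 [p,q,r,s=0101]: 00111111  (ones: 6)
  rows 48-55 [p,q,r,s=0110]: 00110011  (ones: 4)
  rows 56-63 [p,q,r,s=0111]: 00110011  (ones: 4)
  rows 64-71 [p,q,r,s=1000]: 00111111  (ones: 6)
  rows 72-79 [p,q,r,s=1001]: 11111111  (ones: 8)
  rows 80-87 [p,q,r,s=1010]: 00111111  (ones: 6)
  rows 88-95 [p,q,r,s=1011]: 00111111  (ones: 6)
  rows 96-103 [p,q,r,s=1100]: 11111111  (ones: 8)
  rows 104-111 [p,q,r,s=1101]: 00111111  (ones: 6)
  rows 112-119 [p,q,r,s=1110]: 11111111  (ones: 8)
  rows 120-127 [p,q,r,s=1111]: 11111111  (ones: 8)
Disagreements = 6+8+6+6+8+6+4+4+6+8+6+6+8+6+8+8 = 104

104


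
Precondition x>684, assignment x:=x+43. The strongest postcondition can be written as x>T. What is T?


Formula: sp(P, x:=E) = exists old_x. (x = E[old_x/x]) AND P[old_x/x] (old_x is the value of x before the assignment; eliminate old_x by solving x = E[old_x/x] for old_x)
Step 1: Precondition P: x>684, i.e. old_x > 684
Step 2: Assignment gives x = old_x + 43, so old_x = x - 43
Step 3: Substitute into P: x - 43 > 684
Step 4: Simplify: x > 684+43 = 727

727


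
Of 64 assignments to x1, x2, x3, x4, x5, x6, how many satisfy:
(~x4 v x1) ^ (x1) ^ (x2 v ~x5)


CNF with 3 clauses over 6 vars (64 assignments).
An assignment satisfies CNF iff every clause has >=1 true literal.
Check each row (bits = x1,x2,x3,x4,x5,x6; clause T/F shown):
  row 0 [000000]: clauses=TFT -> 0
  row 1 [000001]: clauses=TFT -> 0
  row 2 [000010]: clauses=TFF -> 0
  row 3 [000011]: clauses=TFF -> 0
  row 4 [000100]: clauses=FFT -> 0
  (every remaining row is evaluated the same way; all 64 results are listed next)
Full result column, 8 rows per line (x1,x2,x3 fixed per line; x4,x5,x6 runs 000..111 left to right):
  rows 0-7 [x1,x2,x3=000]: 00000000  (ones: 0)
  rows 8-15 [x1,x2,x3=001]: 00000000  (ones: 0)
  rows 16-23 [x1,x2,x3=010]: 00000000  (ones: 0)
  rows 24-31 [x1,x2,x3=011]: 00000000  (ones: 0)
  rows 32-39 [x1,x2,x3=100]: 11001100  (ones: 4)
  rows 40-47 [x1,x2,x3=101]: 11001100  (ones: 4)
  rows 48-55 [x1,x2,x3=110]: 11111111  (ones: 8)
  rows 56-63 [x1,x2,x3=111]: 11111111  (ones: 8)
Satisfying assignments = 0+0+0+0+4+4+8+8 = 24

24


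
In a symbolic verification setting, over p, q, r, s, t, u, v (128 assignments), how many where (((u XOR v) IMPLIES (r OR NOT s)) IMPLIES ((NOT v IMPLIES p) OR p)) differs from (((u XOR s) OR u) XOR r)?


F1 = (((u XOR v) IMPLIES (r OR NOT s)) IMPLIES ((NOT v IMPLIES p) OR p))
F2 = (((u XOR s) OR u) XOR r)
Evaluate both on each of 128 rows (bits = p,q,r,s,t,u,v):
  row 0 [0000000]: F1=0 F2=0 -> 0
  row 1 [0000001]: F1=1 F2=0 (differ) -> 1
  row 2 [0000010]: F1=0 F2=1 (differ) -> 1
  row 3 [0000011]: F1=1 F2=1 -> 0
  row 4 [0000100]: F1=0 F2=0 -> 0
  (every remaining row is evaluated the same way; all 128 results are listed next)
Full result column, 8 rows per line (p,q,r,s fixed per line; t,u,v runs 000..111 left to right):
  rows 0-7 [p,q,r,s=0000]: 01100110  (ones: 4)
  rows 8-15 [p,q,r,s=0001]: 10001000  (ones: 2)
  rows 16-23 [p,q,r,s=0010]: 10011001  (ones: 4)
  rows 24-31 [p,q,r,s=0011]: 01010101  (ones: 4)
  rows 32-39 [p,q,r,s=0100]: 01100110  (ones: 4)
  rows 40-47 [p,q,r,s=0101]: 10001000  (ones: 2)
  rows 48-55 [p,q,r,s=0110]: 10011001  (ones: 4)
  rows 56-63 [p,q,r,s=0111]: 01010101  (ones: 4)
  rows 64-71 [p,q,r,s=1000]: 11001100  (ones: 4)
  rows 72-79 [p,q,r,s=1001]: 00000000  (ones: 0)
  rows 80-87 [p,q,r,s=1010]: 00110011  (ones: 4)
  rows 88-95 [p,q,r,s=1011]: 11111111  (ones: 8)
  rows 96-103 [p,q,r,s=1100]: 11001100  (ones: 4)
  rows 104-111 [p,q,r,s=1101]: 00000000  (ones: 0)
  rows 112-119 [p,q,r,s=1110]: 00110011  (ones: 4)
  rows 120-127 [p,q,r,s=1111]: 11111111  (ones: 8)
Disagreements = 4+2+4+4+4+2+4+4+4+0+4+8+4+0+4+8 = 60

60


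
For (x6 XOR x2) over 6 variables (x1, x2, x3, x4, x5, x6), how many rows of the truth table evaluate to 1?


Formula: (x6 XOR x2) over 6 vars (64 rows)
Evaluate each row (x1, x2, x3, x4, x5, x6 as bits, MSB first):
  row 0 [000000]: (0 XOR 0) -> 0
  row 1 [000001]: (1 XOR 0) -> 1
  row 2 [000010]: (0 XOR 0) -> 0
  row 3 [000011]: (1 XOR 0) -> 1
  row 4 [000100]: (0 XOR 0) -> 0
  (every remaining row is evaluated the same way; all 64 results are listed next)
Full result column, 8 rows per line (x1,x2,x3 fixed per line; x4,x5,x6 runs 000..111 left to right):
  rows 0-7 [x1,x2,x3=000]: 01010101  (ones: 4)
  rows 8-15 [x1,x2,x3=001]: 01010101  (ones: 4)
  rows 16-23 [x1,x2,x3=010]: 10101010  (ones: 4)
  rows 24-31 [x1,x2,x3=011]: 10101010  (ones: 4)
  rows 32-39 [x1,x2,x3=100]: 01010101  (ones: 4)
  rows 40-47 [x1,x2,x3=101]: 01010101  (ones: 4)
  rows 48-55 [x1,x2,x3=110]: 10101010  (ones: 4)
  rows 56-63 [x1,x2,x3=111]: 10101010  (ones: 4)
Count of 1-rows = 4+4+4+4+4+4+4+4 = 32

32


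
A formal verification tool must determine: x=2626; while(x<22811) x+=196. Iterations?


Step 1: x goes from 2626 toward 22811 by 196; the body runs while x<22811, so iterations = ceil((bound-start)/step)
Step 2: Distance=20185
Step 3: ceil(20185/196)=103

103


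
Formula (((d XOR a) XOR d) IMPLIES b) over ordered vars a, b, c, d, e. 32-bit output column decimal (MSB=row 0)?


Formula: (((d XOR a) XOR d) IMPLIES b) over a, b, c, d, e (32 rows)
Evaluate each row (bits = a,b,c,d,e, MSB first):
  row 0 [00000]: (((0 XOR 0) XOR 0) IMPLIES 0) -> 1
  row 1 [00001]: (((0 XOR 0) XOR 0) IMPLIES 0) -> 1
  row 2 [00010]: (((1 XOR 0) XOR 1) IMPLIES 0) -> 1
  row 3 [00011]: (((1 XOR 0) XOR 1) IMPLIES 0) -> 1
  row 4 [00100]: (((0 XOR 0) XOR 0) IMPLIES 0) -> 1
  row 5 [00101]: (((0 XOR 0) XOR 0) IMPLIES 0) -> 1
  row 6 [00110]: (((1 XOR 0) XOR 1) IMPLIES 0) -> 1
  row 7 [00111]: (((1 XOR 0) XOR 1) IMPLIES 0) -> 1
  row 8 [01000]: (((0 XOR 0) XOR 0) IMPLIES 1) -> 1
  row 9 [01001]: (((0 XOR 0) XOR 0) IMPLIES 1) -> 1
  row 10 [01010]: (((1 XOR 0) XOR 1) IMPLIES 1) -> 1
  row 11 [01011]: (((1 XOR 0) XOR 1) IMPLIES 1) -> 1
  row 12 [01100]: (((0 XOR 0) XOR 0) IMPLIES 1) -> 1
  row 13 [01101]: (((0 XOR 0) XOR 0) IMPLIES 1) -> 1
  row 14 [01110]: (((1 XOR 0) XOR 1) IMPLIES 1) -> 1
  row 15 [01111]: (((1 XOR 0) XOR 1) IMPLIES 1) -> 1
  row 16 [10000]: (((0 XOR 1) XOR 0) IMPLIES 0) -> 0
  row 17 [10001]: (((0 XOR 1) XOR 0) IMPLIES 0) -> 0
  row 18 [10010]: (((1 XOR 1) XOR 1) IMPLIES 0) -> 0
  row 19 [10011]: (((1 XOR 1) XOR 1) IMPLIES 0) -> 0
  row 20 [10100]: (((0 XOR 1) XOR 0) IMPLIES 0) -> 0
  row 21 [10101]: (((0 XOR 1) XOR 0) IMPLIES 0) -> 0
  row 22 [10110]: (((1 XOR 1) XOR 1) IMPLIES 0) -> 0
  row 23 [10111]: (((1 XOR 1) XOR 1) IMPLIES 0) -> 0
  row 24 [11000]: (((0 XOR 1) XOR 0) IMPLIES 1) -> 1
  row 25 [11001]: (((0 XOR 1) XOR 0) IMPLIES 1) -> 1
  row 26 [11010]: (((1 XOR 1) XOR 1) IMPLIES 1) -> 1
  row 27 [11011]: (((1 XOR 1) XOR 1) IMPLIES 1) -> 1
  row 28 [11100]: (((0 XOR 1) XOR 0) IMPLIES 1) -> 1
  row 29 [11101]: (((0 XOR 1) XOR 0) IMPLIES 1) -> 1
  row 30 [11110]: (((1 XOR 1) XOR 1) IMPLIES 1) -> 1
  row 31 [11111]: (((1 XOR 1) XOR 1) IMPLIES 1) -> 1
Full result column, 4 rows per line (a,b,c fixed per line; d,e runs 00..11 left to right):
  rows 0-3 [a,b,c=000]: 1111  = hex F
  rows 4-7 [a,b,c=001]: 1111  = hex F
  rows 8-11 [a,b,c=010]: 1111  = hex F
  rows 12-15 [a,b,c=011]: 1111  = hex F
  rows 16-19 [a,b,c=100]: 0000  = hex 0
  rows 20-23 [a,b,c=101]: 0000  = hex 0
  rows 24-27 [a,b,c=110]: 1111  = hex F
  rows 28-31 [a,b,c=111]: 1111  = hex F
Output column (row 0 .. row 31) = 11111111111111110000000011111111
Output column grouped in 4s = 1111 1111 1111 1111 0000 0000 1111 1111 = 0xFFFF00FF
Convert to decimal digit by digit (value = value*16 + digit):
  F -> 15
  15*16 + 15 (F) = 255
  255*16 + 15 (F) = 4095
  4095*16 + 15 (F) = 65535
  65535*16 + 0 = 1048560
  1048560*16 + 0 = 16776960
  16776960*16 + 15 (F) = 268431375
  268431375*16 + 15 (F) = 4294902015
Decimal = 4294902015

4294902015


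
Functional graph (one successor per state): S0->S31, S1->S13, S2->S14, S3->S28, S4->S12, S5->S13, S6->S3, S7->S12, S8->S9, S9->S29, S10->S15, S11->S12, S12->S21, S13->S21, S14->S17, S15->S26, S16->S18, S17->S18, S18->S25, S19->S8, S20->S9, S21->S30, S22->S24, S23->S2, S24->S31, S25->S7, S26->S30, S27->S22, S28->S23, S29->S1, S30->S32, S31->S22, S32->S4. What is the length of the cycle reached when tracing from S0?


Trace from S0 until a state repeats:
  S0 -> S31 -> S22 -> S24 -> S31
S31 first seen at step 1, revisited at step 4.
Cycle length = 4 - 1 = 3

3


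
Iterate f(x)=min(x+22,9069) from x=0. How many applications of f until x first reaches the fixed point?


Step 1: x=0, cap=9069, increment=22
Step 2: x grows by 22 each step until capped at 9069; fixed point is x=9069
Step 3: iterations = ceil(9069/22) = 413

413


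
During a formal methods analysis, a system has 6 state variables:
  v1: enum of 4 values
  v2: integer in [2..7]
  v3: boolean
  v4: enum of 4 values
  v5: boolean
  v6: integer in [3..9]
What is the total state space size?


State space = product of domain sizes of all variables.
Domain sizes:
  v1 (enum of 4 values): 4
  v2 (integer in [2..7]): 6
  v3 (boolean): 2
  v4 (enum of 4 values): 4
  v5 (boolean): 2
  v6 (integer in [3..9]): 7
Product = 4 * 6 * 2 * 4 * 2 * 7 = 2688

2688


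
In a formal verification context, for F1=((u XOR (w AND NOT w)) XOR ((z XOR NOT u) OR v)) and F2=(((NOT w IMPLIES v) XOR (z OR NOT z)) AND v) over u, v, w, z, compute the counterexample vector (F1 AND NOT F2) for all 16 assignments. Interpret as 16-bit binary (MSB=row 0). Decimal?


F1 = ((u XOR (w AND NOT w)) XOR ((z XOR NOT u) OR v))
F2 = (((NOT w IMPLIES v) XOR (z OR NOT z)) AND v)
Counterexample to F1=>F2 is where F1=1 and F2=0.
Evaluate each row (bits = u,v,w,z, MSB first):
  row 0 [0000]: F1=1 F2=0 -> F1&~F2 -> 1
  row 1 [0001]: F1=0 F2=0 -> F1&~F2 -> 0
  row 2 [0010]: F1=1 F2=0 -> F1&~F2 -> 1
  row 3 [0011]: F1=0 F2=0 -> F1&~F2 -> 0
  row 4 [0100]: F1=1 F2=0 -> F1&~F2 -> 1
  row 5 [0101]: F1=1 F2=0 -> F1&~F2 -> 1
  row 6 [0110]: F1=1 F2=0 -> F1&~F2 -> 1
  row 7 [0111]: F1=1 F2=0 -> F1&~F2 -> 1
  row 8 [1000]: F1=1 F2=0 -> F1&~F2 -> 1
  row 9 [1001]: F1=0 F2=0 -> F1&~F2 -> 0
  row 10 [1010]: F1=1 F2=0 -> F1&~F2 -> 1
  row 11 [1011]: F1=0 F2=0 -> F1&~F2 -> 0
  row 12 [1100]: F1=0 F2=0 -> F1&~F2 -> 0
  row 13 [1101]: F1=0 F2=0 -> F1&~F2 -> 0
  row 14 [1110]: F1=0 F2=0 -> F1&~F2 -> 0
  row 15 [1111]: F1=0 F2=0 -> F1&~F2 -> 0
Full result column, 4 rows per line (u,v fixed per line; w,z runs 00..11 left to right):
  rows 0-3 [u,v=00]: 1010  = hex A
  rows 4-7 [u,v=01]: 1111  = hex F
  rows 8-11 [u,v=10]: 1010  = hex A
  rows 12-15 [u,v=11]: 0000  = hex 0
Counterexample vector (row 0 .. row 15) = 1010111110100000
Output column grouped in 4s = 1010 1111 1010 0000 = 0xAFA0
Convert to decimal digit by digit (value = value*16 + digit):
  A -> 10
  10*16 + 15 (F) = 175
  175*16 + 10 (A) = 2810
  2810*16 + 0 = 44960
Decimal = 44960

44960


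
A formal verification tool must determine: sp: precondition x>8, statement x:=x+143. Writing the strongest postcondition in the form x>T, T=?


Formula: sp(P, x:=E) = exists old_x. (x = E[old_x/x]) AND P[old_x/x] (old_x is the value of x before the assignment; eliminate old_x by solving x = E[old_x/x] for old_x)
Step 1: Precondition P: x>8, i.e. old_x > 8
Step 2: Assignment gives x = old_x + 143, so old_x = x - 143
Step 3: Substitute into P: x - 143 > 8
Step 4: Simplify: x > 8+143 = 151

151


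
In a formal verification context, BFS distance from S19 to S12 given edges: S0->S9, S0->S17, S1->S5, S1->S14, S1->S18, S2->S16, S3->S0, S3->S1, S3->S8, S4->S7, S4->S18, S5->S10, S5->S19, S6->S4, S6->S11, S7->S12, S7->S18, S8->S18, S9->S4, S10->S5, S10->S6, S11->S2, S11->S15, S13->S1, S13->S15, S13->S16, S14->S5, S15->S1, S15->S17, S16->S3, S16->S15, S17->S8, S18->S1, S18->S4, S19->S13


BFS layer-by-layer from S19:
  dist 0: {S19}
  dist 1: {S13}
  dist 2: {S1, S15, S16}
  dist 3: {S3, S5, S14, S17, S18}
  dist 4: {S0, S4, S8, S10}
  dist 5: {S6, S7, S9}
  dist 6: {S11, S12}
  -> S12 reached at distance 6
Shortest path length = 6

6


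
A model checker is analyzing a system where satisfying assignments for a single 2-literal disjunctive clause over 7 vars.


Step 1: Total=2^7=128
Step 2: Unsat when all 2 false: 2^5=32
Step 3: Sat=128-32=96

96


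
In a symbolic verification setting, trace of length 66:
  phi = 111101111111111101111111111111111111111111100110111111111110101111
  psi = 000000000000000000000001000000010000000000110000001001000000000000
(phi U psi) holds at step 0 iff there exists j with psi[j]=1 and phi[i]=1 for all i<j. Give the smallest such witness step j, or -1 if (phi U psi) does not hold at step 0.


(phi U psi) at 0: need smallest j with psi[j]=1 and phi[i]=1 for all i in [0,j).
Scan from step 0:
  step 0: phi=1, psi=0 -> continue
  step 1: phi=1, psi=0 -> continue
  step 2: phi=1, psi=0 -> continue
  step 3: phi=1, psi=0 -> continue
  step 4: phi=0 -> phi-prefix broken from here
  step 23: psi=1 but phi already failed -> not a witness
  step 31: psi=1 but phi already failed -> not a witness
  step 42: psi=1 but phi already failed -> not a witness
  step 43: psi=1 but phi already failed -> not a witness
  step 50: psi=1 but phi already failed -> not a witness
  step 53: psi=1 but phi already failed -> not a witness
  end of trace: no witness -> -1
Witness step = -1

-1


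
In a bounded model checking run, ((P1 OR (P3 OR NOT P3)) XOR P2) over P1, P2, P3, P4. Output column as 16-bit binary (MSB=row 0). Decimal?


Formula: ((P1 OR (P3 OR NOT P3)) XOR P2) over P1, P2, P3, P4 (16 rows)
Evaluate each row (bits = P1,P2,P3,P4, MSB first):
  row 0 [0000]: ((0 OR (0 OR NOT 0)) XOR 0) -> 1
  row 1 [0001]: ((0 OR (0 OR NOT 0)) XOR 0) -> 1
  row 2 [0010]: ((0 OR (1 OR NOT 1)) XOR 0) -> 1
  row 3 [0011]: ((0 OR (1 OR NOT 1)) XOR 0) -> 1
  row 4 [0100]: ((0 OR (0 OR NOT 0)) XOR 1) -> 0
  row 5 [0101]: ((0 OR (0 OR NOT 0)) XOR 1) -> 0
  row 6 [0110]: ((0 OR (1 OR NOT 1)) XOR 1) -> 0
  row 7 [0111]: ((0 OR (1 OR NOT 1)) XOR 1) -> 0
  row 8 [1000]: ((1 OR (0 OR NOT 0)) XOR 0) -> 1
  row 9 [1001]: ((1 OR (0 OR NOT 0)) XOR 0) -> 1
  row 10 [1010]: ((1 OR (1 OR NOT 1)) XOR 0) -> 1
  row 11 [1011]: ((1 OR (1 OR NOT 1)) XOR 0) -> 1
  row 12 [1100]: ((1 OR (0 OR NOT 0)) XOR 1) -> 0
  row 13 [1101]: ((1 OR (0 OR NOT 0)) XOR 1) -> 0
  row 14 [1110]: ((1 OR (1 OR NOT 1)) XOR 1) -> 0
  row 15 [1111]: ((1 OR (1 OR NOT 1)) XOR 1) -> 0
Full result column, 4 rows per line (P1,P2 fixed per line; P3,P4 runs 00..11 left to right):
  rows 0-3 [P1,P2=00]: 1111  = hex F
  rows 4-7 [P1,P2=01]: 0000  = hex 0
  rows 8-11 [P1,P2=10]: 1111  = hex F
  rows 12-15 [P1,P2=11]: 0000  = hex 0
Output column (row 0 .. row 15) = 1111000011110000
Output column grouped in 4s = 1111 0000 1111 0000 = 0xF0F0
Convert to decimal digit by digit (value = value*16 + digit):
  F -> 15
  15*16 + 0 = 240
  240*16 + 15 (F) = 3855
  3855*16 + 0 = 61680
Decimal = 61680

61680


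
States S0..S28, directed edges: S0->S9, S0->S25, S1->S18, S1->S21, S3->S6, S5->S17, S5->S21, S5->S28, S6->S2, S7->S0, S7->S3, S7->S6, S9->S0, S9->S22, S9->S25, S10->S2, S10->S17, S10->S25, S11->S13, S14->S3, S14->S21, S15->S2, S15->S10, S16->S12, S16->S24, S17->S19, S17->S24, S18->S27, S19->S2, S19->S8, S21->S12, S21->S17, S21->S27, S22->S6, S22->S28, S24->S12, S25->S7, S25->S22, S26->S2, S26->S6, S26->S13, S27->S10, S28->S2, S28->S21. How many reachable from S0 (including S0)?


BFS from S0:
  layer 0: {S0}
  layer 1: {S9, S25}
  layer 2: {S7, S22}
  layer 3: {S3, S6, S28}
  layer 4: {S2, S21}
  layer 5: {S12, S17, S27}
  layer 6: {S10, S19, S24}
  layer 7: {S8}
Reachable set: {S0, S2, S3, S6, S7, S8, S9, S10, S12, S17, S19, S21, S22, S24, S25, S27, S28}
Count = 17

17


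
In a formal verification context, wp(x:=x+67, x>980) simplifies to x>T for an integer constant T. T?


Formula: wp(x:=E, P) = P[E/x] (substitute E for x in postcondition)
Step 1: Postcondition: x>980
Step 2: Substitute x+67 for x: x+67>980
Step 3: Solve for x: x > 980-67 = 913

913


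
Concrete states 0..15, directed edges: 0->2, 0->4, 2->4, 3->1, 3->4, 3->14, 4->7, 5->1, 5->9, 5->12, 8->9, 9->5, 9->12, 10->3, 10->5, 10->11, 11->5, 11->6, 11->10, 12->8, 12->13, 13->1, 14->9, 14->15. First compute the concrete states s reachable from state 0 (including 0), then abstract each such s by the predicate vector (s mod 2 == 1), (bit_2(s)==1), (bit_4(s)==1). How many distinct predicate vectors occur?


BFS from 0:
Concrete reachable: {0, 2, 4, 7}
Abstract via predicates (s mod 2 == 1), (bit_2(s)==1), (bit_4(s)==1):
  (0,0,0) <- {0, 2}
  (0,1,0) <- {4}
  (1,1,0) <- {7}
Distinct abstract states = 3

3


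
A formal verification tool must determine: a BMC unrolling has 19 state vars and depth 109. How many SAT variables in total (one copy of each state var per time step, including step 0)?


BMC unrolls to depth k, creating one copy of each state var for steps 0..k.
Step count = 109 + 1 = 110 (steps 0 through 109)
Vars per step = 19
Total = 19 * 110 = 2090

2090


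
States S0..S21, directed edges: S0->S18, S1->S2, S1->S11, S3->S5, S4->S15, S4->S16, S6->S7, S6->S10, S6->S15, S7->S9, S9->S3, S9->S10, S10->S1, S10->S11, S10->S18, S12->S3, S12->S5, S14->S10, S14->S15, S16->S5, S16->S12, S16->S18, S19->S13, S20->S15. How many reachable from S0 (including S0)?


BFS from S0:
  layer 0: {S0}
  layer 1: {S18}
Reachable set: {S0, S18}
Count = 2

2


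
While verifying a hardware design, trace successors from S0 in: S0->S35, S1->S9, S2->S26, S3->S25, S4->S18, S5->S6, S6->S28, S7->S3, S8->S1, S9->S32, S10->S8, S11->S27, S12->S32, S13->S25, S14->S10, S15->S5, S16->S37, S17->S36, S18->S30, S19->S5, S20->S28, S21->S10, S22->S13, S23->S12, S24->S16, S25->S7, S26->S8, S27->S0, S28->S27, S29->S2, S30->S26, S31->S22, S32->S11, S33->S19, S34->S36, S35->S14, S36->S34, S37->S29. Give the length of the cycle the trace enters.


Trace from S0 until a state repeats:
  S0 -> S35 -> S14 -> S10 -> S8 -> S1 -> S9 -> S32 -> S11 -> S27 -> S0
S0 first seen at step 0, revisited at step 10.
Cycle length = 10 - 0 = 10

10


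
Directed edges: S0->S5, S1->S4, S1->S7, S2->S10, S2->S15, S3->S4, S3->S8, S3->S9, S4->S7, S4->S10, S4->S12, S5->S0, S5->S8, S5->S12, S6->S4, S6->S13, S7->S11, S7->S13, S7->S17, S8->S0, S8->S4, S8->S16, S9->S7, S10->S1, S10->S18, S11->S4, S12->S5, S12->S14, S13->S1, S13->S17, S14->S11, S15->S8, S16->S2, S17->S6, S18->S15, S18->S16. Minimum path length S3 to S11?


BFS layer-by-layer from S3:
  dist 0: {S3}
  dist 1: {S4, S8, S9}
  dist 2: {S0, S7, S10, S12, S16}
  dist 3: {S1, S2, S5, S11, S13, S14, S17, S18}
  -> S11 reached at distance 3
Shortest path length = 3

3


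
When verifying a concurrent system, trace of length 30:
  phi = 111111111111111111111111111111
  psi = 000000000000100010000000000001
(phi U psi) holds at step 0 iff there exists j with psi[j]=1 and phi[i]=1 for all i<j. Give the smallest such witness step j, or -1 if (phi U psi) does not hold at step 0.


(phi U psi) at 0: need smallest j with psi[j]=1 and phi[i]=1 for all i in [0,j).
Scan from step 0:
  step 0: phi=1, psi=0 -> continue
  step 1: phi=1, psi=0 -> continue
  step 2: phi=1, psi=0 -> continue
  step 3: phi=1, psi=0 -> continue
  step 12: psi=1 and phi held for [0,12) -> witness found
Witness step = 12

12


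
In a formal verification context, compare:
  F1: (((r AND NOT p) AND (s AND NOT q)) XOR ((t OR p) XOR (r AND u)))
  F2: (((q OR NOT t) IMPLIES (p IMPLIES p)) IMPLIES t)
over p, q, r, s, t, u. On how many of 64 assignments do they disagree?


F1 = (((r AND NOT p) AND (s AND NOT q)) XOR ((t OR p) XOR (r AND u)))
F2 = (((q OR NOT t) IMPLIES (p IMPLIES p)) IMPLIES t)
Evaluate both on each of 64 rows (bits = p,q,r,s,t,u):
  row 0 [000000]: F1=0 F2=0 -> 0
  row 1 [000001]: F1=0 F2=0 -> 0
  row 2 [000010]: F1=1 F2=1 -> 0
  row 3 [000011]: F1=1 F2=1 -> 0
  row 4 [000100]: F1=0 F2=0 -> 0
  (every remaining row is evaluated the same way; all 64 results are listed next)
Full result column, 8 rows per line (p,q,r fixed per line; s,t,u runs 000..111 left to right):
  rows 0-7 [p,q,r=000]: 00000000  (ones: 0)
  rows 8-15 [p,q,r=001]: 01011010  (ones: 4)
  rows 16-23 [p,q,r=010]: 00000000  (ones: 0)
  rows 24-31 [p,q,r=011]: 01010101  (ones: 4)
  rows 32-39 [p,q,r=100]: 11001100  (ones: 4)
  rows 40-47 [p,q,r=101]: 10011001  (ones: 4)
  rows 48-55 [p,q,r=110]: 11001100  (ones: 4)
  rows 56-63 [p,q,r=111]: 10011001  (ones: 4)
Disagreements = 0+4+0+4+4+4+4+4 = 24

24


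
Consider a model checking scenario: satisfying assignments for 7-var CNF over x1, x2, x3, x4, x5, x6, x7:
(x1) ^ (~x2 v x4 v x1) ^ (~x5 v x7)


CNF with 3 clauses over 7 vars (128 assignments).
An assignment satisfies CNF iff every clause has >=1 true literal.
Check each row (bits = x1,x2,x3,x4,x5,x6,x7; clause T/F shown):
  row 0 [0000000]: clauses=FTT -> 0
  row 1 [0000001]: clauses=FTT -> 0
  row 2 [0000010]: clauses=FTT -> 0
  row 3 [0000011]: clauses=FTT -> 0
  row 4 [0000100]: clauses=FTF -> 0
  (every remaining row is evaluated the same way; all 128 results are listed next)
Full result column, 8 rows per line (x1,x2,x3,x4 fixed per line; x5,x6,x7 runs 000..111 left to right):
  rows 0-7 [x1,x2,x3,x4=0000]: 00000000  (ones: 0)
  rows 8-15 [x1,x2,x3,x4=0001]: 00000000  (ones: 0)
  rows 16-23 [x1,x2,x3,x4=0010]: 00000000  (ones: 0)
  rows 24-31 [x1,x2,x3,x4=0011]: 00000000  (ones: 0)
  rows 32-39 [x1,x2,x3,x4=0100]: 00000000  (ones: 0)
  rows 40-47 [x1,x2,x3,x4=0101]: 00000000  (ones: 0)
  rows 48-55 [x1,x2,x3,x4=0110]: 00000000  (ones: 0)
  rows 56-63 [x1,x2,x3,x4=0111]: 00000000  (ones: 0)
  rows 64-71 [x1,x2,x3,x4=1000]: 11110101  (ones: 6)
  rows 72-79 [x1,x2,x3,x4=1001]: 11110101  (ones: 6)
  rows 80-87 [x1,x2,x3,x4=1010]: 11110101  (ones: 6)
  rows 88-95 [x1,x2,x3,x4=1011]: 11110101  (ones: 6)
  rows 96-103 [x1,x2,x3,x4=1100]: 11110101  (ones: 6)
  rows 104-111 [x1,x2,x3,x4=1101]: 11110101  (ones: 6)
  rows 112-119 [x1,x2,x3,x4=1110]: 11110101  (ones: 6)
  rows 120-127 [x1,x2,x3,x4=1111]: 11110101  (ones: 6)
Satisfying assignments = 0+0+0+0+0+0+0+0+6+6+6+6+6+6+6+6 = 48

48


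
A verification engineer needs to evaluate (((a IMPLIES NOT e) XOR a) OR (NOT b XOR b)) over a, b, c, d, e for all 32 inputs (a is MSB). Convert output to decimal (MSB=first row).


Formula: (((a IMPLIES NOT e) XOR a) OR (NOT b XOR b)) over a, b, c, d, e (32 rows)
Evaluate each row (bits = a,b,c,d,e, MSB first):
  row 0 [00000]: (((0 IMPLIES NOT 0) XOR 0) OR (NOT 0 XOR 0)) -> 1
  row 1 [00001]: (((0 IMPLIES NOT 1) XOR 0) OR (NOT 0 XOR 0)) -> 1
  row 2 [00010]: (((0 IMPLIES NOT 0) XOR 0) OR (NOT 0 XOR 0)) -> 1
  row 3 [00011]: (((0 IMPLIES NOT 1) XOR 0) OR (NOT 0 XOR 0)) -> 1
  row 4 [00100]: (((0 IMPLIES NOT 0) XOR 0) OR (NOT 0 XOR 0)) -> 1
  row 5 [00101]: (((0 IMPLIES NOT 1) XOR 0) OR (NOT 0 XOR 0)) -> 1
  row 6 [00110]: (((0 IMPLIES NOT 0) XOR 0) OR (NOT 0 XOR 0)) -> 1
  row 7 [00111]: (((0 IMPLIES NOT 1) XOR 0) OR (NOT 0 XOR 0)) -> 1
  row 8 [01000]: (((0 IMPLIES NOT 0) XOR 0) OR (NOT 1 XOR 1)) -> 1
  row 9 [01001]: (((0 IMPLIES NOT 1) XOR 0) OR (NOT 1 XOR 1)) -> 1
  row 10 [01010]: (((0 IMPLIES NOT 0) XOR 0) OR (NOT 1 XOR 1)) -> 1
  row 11 [01011]: (((0 IMPLIES NOT 1) XOR 0) OR (NOT 1 XOR 1)) -> 1
  row 12 [01100]: (((0 IMPLIES NOT 0) XOR 0) OR (NOT 1 XOR 1)) -> 1
  row 13 [01101]: (((0 IMPLIES NOT 1) XOR 0) OR (NOT 1 XOR 1)) -> 1
  row 14 [01110]: (((0 IMPLIES NOT 0) XOR 0) OR (NOT 1 XOR 1)) -> 1
  row 15 [01111]: (((0 IMPLIES NOT 1) XOR 0) OR (NOT 1 XOR 1)) -> 1
  row 16 [10000]: (((1 IMPLIES NOT 0) XOR 1) OR (NOT 0 XOR 0)) -> 1
  row 17 [10001]: (((1 IMPLIES NOT 1) XOR 1) OR (NOT 0 XOR 0)) -> 1
  row 18 [10010]: (((1 IMPLIES NOT 0) XOR 1) OR (NOT 0 XOR 0)) -> 1
  row 19 [10011]: (((1 IMPLIES NOT 1) XOR 1) OR (NOT 0 XOR 0)) -> 1
  row 20 [10100]: (((1 IMPLIES NOT 0) XOR 1) OR (NOT 0 XOR 0)) -> 1
  row 21 [10101]: (((1 IMPLIES NOT 1) XOR 1) OR (NOT 0 XOR 0)) -> 1
  row 22 [10110]: (((1 IMPLIES NOT 0) XOR 1) OR (NOT 0 XOR 0)) -> 1
  row 23 [10111]: (((1 IMPLIES NOT 1) XOR 1) OR (NOT 0 XOR 0)) -> 1
  row 24 [11000]: (((1 IMPLIES NOT 0) XOR 1) OR (NOT 1 XOR 1)) -> 1
  row 25 [11001]: (((1 IMPLIES NOT 1) XOR 1) OR (NOT 1 XOR 1)) -> 1
  row 26 [11010]: (((1 IMPLIES NOT 0) XOR 1) OR (NOT 1 XOR 1)) -> 1
  row 27 [11011]: (((1 IMPLIES NOT 1) XOR 1) OR (NOT 1 XOR 1)) -> 1
  row 28 [11100]: (((1 IMPLIES NOT 0) XOR 1) OR (NOT 1 XOR 1)) -> 1
  row 29 [11101]: (((1 IMPLIES NOT 1) XOR 1) OR (NOT 1 XOR 1)) -> 1
  row 30 [11110]: (((1 IMPLIES NOT 0) XOR 1) OR (NOT 1 XOR 1)) -> 1
  row 31 [11111]: (((1 IMPLIES NOT 1) XOR 1) OR (NOT 1 XOR 1)) -> 1
Full result column, 4 rows per line (a,b,c fixed per line; d,e runs 00..11 left to right):
  rows 0-3 [a,b,c=000]: 1111  = hex F
  rows 4-7 [a,b,c=001]: 1111  = hex F
  rows 8-11 [a,b,c=010]: 1111  = hex F
  rows 12-15 [a,b,c=011]: 1111  = hex F
  rows 16-19 [a,b,c=100]: 1111  = hex F
  rows 20-23 [a,b,c=101]: 1111  = hex F
  rows 24-27 [a,b,c=110]: 1111  = hex F
  rows 28-31 [a,b,c=111]: 1111  = hex F
Output column (row 0 .. row 31) = 11111111111111111111111111111111
Output column grouped in 4s = 1111 1111 1111 1111 1111 1111 1111 1111 = 0xFFFFFFFF
Convert to decimal digit by digit (value = value*16 + digit):
  F -> 15
  15*16 + 15 (F) = 255
  255*16 + 15 (F) = 4095
  4095*16 + 15 (F) = 65535
  65535*16 + 15 (F) = 1048575
  1048575*16 + 15 (F) = 16777215
  16777215*16 + 15 (F) = 268435455
  268435455*16 + 15 (F) = 4294967295
Decimal = 4294967295

4294967295


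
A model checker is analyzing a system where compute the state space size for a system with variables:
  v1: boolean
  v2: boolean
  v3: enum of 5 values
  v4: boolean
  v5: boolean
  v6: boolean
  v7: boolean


State space = product of domain sizes of all variables.
Domain sizes:
  v1 (boolean): 2
  v2 (boolean): 2
  v3 (enum of 5 values): 5
  v4 (boolean): 2
  v5 (boolean): 2
  v6 (boolean): 2
  v7 (boolean): 2
Product = 2 * 2 * 5 * 2 * 2 * 2 * 2 = 320

320


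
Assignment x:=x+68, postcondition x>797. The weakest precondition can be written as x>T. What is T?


Formula: wp(x:=E, P) = P[E/x] (substitute E for x in postcondition)
Step 1: Postcondition: x>797
Step 2: Substitute x+68 for x: x+68>797
Step 3: Solve for x: x > 797-68 = 729

729


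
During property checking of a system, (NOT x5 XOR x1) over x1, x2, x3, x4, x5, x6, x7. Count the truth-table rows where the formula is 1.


Formula: (NOT x5 XOR x1) over 7 vars (128 rows)
Evaluate each row (x1, x2, x3, x4, x5, x6, x7 as bits, MSB first):
  row 0 [0000000]: (NOT 0 XOR 0) -> 1
  row 1 [0000001]: (NOT 0 XOR 0) -> 1
  row 2 [0000010]: (NOT 0 XOR 0) -> 1
  row 3 [0000011]: (NOT 0 XOR 0) -> 1
  row 4 [0000100]: (NOT 1 XOR 0) -> 0
  (every remaining row is evaluated the same way; all 128 results are listed next)
Full result column, 8 rows per line (x1,x2,x3,x4 fixed per line; x5,x6,x7 runs 000..111 left to right):
  rows 0-7 [x1,x2,x3,x4=0000]: 11110000  (ones: 4)
  rows 8-15 [x1,x2,x3,x4=0001]: 11110000  (ones: 4)
  rows 16-23 [x1,x2,x3,x4=0010]: 11110000  (ones: 4)
  rows 24-31 [x1,x2,x3,x4=0011]: 11110000  (ones: 4)
  rows 32-39 [x1,x2,x3,x4=0100]: 11110000  (ones: 4)
  rows 40-47 [x1,x2,x3,x4=0101]: 11110000  (ones: 4)
  rows 48-55 [x1,x2,x3,x4=0110]: 11110000  (ones: 4)
  rows 56-63 [x1,x2,x3,x4=0111]: 11110000  (ones: 4)
  rows 64-71 [x1,x2,x3,x4=1000]: 00001111  (ones: 4)
  rows 72-79 [x1,x2,x3,x4=1001]: 00001111  (ones: 4)
  rows 80-87 [x1,x2,x3,x4=1010]: 00001111  (ones: 4)
  rows 88-95 [x1,x2,x3,x4=1011]: 00001111  (ones: 4)
  rows 96-103 [x1,x2,x3,x4=1100]: 00001111  (ones: 4)
  rows 104-111 [x1,x2,x3,x4=1101]: 00001111  (ones: 4)
  rows 112-119 [x1,x2,x3,x4=1110]: 00001111  (ones: 4)
  rows 120-127 [x1,x2,x3,x4=1111]: 00001111  (ones: 4)
Count of 1-rows = 4+4+4+4+4+4+4+4+4+4+4+4+4+4+4+4 = 64

64


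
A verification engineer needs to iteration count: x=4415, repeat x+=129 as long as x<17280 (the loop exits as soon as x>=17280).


Step 1: x goes from 4415 toward 17280 by 129; the body runs while x<17280, so iterations = ceil((bound-start)/step)
Step 2: Distance=12865
Step 3: ceil(12865/129)=100

100


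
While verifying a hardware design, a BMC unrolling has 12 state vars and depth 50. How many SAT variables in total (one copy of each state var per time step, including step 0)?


BMC unrolls to depth k, creating one copy of each state var for steps 0..k.
Step count = 50 + 1 = 51 (steps 0 through 50)
Vars per step = 12
Total = 12 * 51 = 612

612


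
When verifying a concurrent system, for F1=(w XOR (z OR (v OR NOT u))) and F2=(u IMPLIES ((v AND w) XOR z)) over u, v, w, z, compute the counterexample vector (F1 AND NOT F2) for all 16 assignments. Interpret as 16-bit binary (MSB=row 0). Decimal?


F1 = (w XOR (z OR (v OR NOT u)))
F2 = (u IMPLIES ((v AND w) XOR z))
Counterexample to F1=>F2 is where F1=1 and F2=0.
Evaluate each row (bits = u,v,w,z, MSB first):
  row 0 [0000]: F1=1 F2=1 -> F1&~F2 -> 0
  row 1 [0001]: F1=1 F2=1 -> F1&~F2 -> 0
  row 2 [0010]: F1=0 F2=1 -> F1&~F2 -> 0
  row 3 [0011]: F1=0 F2=1 -> F1&~F2 -> 0
  row 4 [0100]: F1=1 F2=1 -> F1&~F2 -> 0
  row 5 [0101]: F1=1 F2=1 -> F1&~F2 -> 0
  row 6 [0110]: F1=0 F2=1 -> F1&~F2 -> 0
  row 7 [0111]: F1=0 F2=1 -> F1&~F2 -> 0
  row 8 [1000]: F1=0 F2=0 -> F1&~F2 -> 0
  row 9 [1001]: F1=1 F2=1 -> F1&~F2 -> 0
  row 10 [1010]: F1=1 F2=0 -> F1&~F2 -> 1
  row 11 [1011]: F1=0 F2=1 -> F1&~F2 -> 0
  row 12 [1100]: F1=1 F2=0 -> F1&~F2 -> 1
  row 13 [1101]: F1=1 F2=1 -> F1&~F2 -> 0
  row 14 [1110]: F1=0 F2=1 -> F1&~F2 -> 0
  row 15 [1111]: F1=0 F2=0 -> F1&~F2 -> 0
Full result column, 4 rows per line (u,v fixed per line; w,z runs 00..11 left to right):
  rows 0-3 [u,v=00]: 0000  = hex 0
  rows 4-7 [u,v=01]: 0000  = hex 0
  rows 8-11 [u,v=10]: 0010  = hex 2
  rows 12-15 [u,v=11]: 1000  = hex 8
Counterexample vector (row 0 .. row 15) = 0000000000101000
Output column grouped in 4s = 0000 0000 0010 1000 = 0x0028
Convert to decimal digit by digit (value = value*16 + digit):
  0 -> 0
  0*16 + 0 = 0
  0*16 + 2 = 2
  2*16 + 8 = 40
Decimal = 40

40


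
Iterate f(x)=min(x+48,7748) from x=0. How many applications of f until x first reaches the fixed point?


Step 1: x=0, cap=7748, increment=48
Step 2: x grows by 48 each step until capped at 7748; fixed point is x=7748
Step 3: iterations = ceil(7748/48) = 162

162


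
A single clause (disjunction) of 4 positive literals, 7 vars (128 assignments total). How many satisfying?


Step 1: Total=2^7=128
Step 2: Unsat when all 4 false: 2^3=8
Step 3: Sat=128-8=120

120


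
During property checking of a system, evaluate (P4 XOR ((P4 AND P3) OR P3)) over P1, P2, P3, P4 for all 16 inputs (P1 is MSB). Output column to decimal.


Formula: (P4 XOR ((P4 AND P3) OR P3)) over P1, P2, P3, P4 (16 rows)
Evaluate each row (bits = P1,P2,P3,P4, MSB first):
  row 0 [0000]: (0 XOR ((0 AND 0) OR 0)) -> 0
  row 1 [0001]: (1 XOR ((1 AND 0) OR 0)) -> 1
  row 2 [0010]: (0 XOR ((0 AND 1) OR 1)) -> 1
  row 3 [0011]: (1 XOR ((1 AND 1) OR 1)) -> 0
  row 4 [0100]: (0 XOR ((0 AND 0) OR 0)) -> 0
  row 5 [0101]: (1 XOR ((1 AND 0) OR 0)) -> 1
  row 6 [0110]: (0 XOR ((0 AND 1) OR 1)) -> 1
  row 7 [0111]: (1 XOR ((1 AND 1) OR 1)) -> 0
  row 8 [1000]: (0 XOR ((0 AND 0) OR 0)) -> 0
  row 9 [1001]: (1 XOR ((1 AND 0) OR 0)) -> 1
  row 10 [1010]: (0 XOR ((0 AND 1) OR 1)) -> 1
  row 11 [1011]: (1 XOR ((1 AND 1) OR 1)) -> 0
  row 12 [1100]: (0 XOR ((0 AND 0) OR 0)) -> 0
  row 13 [1101]: (1 XOR ((1 AND 0) OR 0)) -> 1
  row 14 [1110]: (0 XOR ((0 AND 1) OR 1)) -> 1
  row 15 [1111]: (1 XOR ((1 AND 1) OR 1)) -> 0
Full result column, 4 rows per line (P1,P2 fixed per line; P3,P4 runs 00..11 left to right):
  rows 0-3 [P1,P2=00]: 0110  = hex 6
  rows 4-7 [P1,P2=01]: 0110  = hex 6
  rows 8-11 [P1,P2=10]: 0110  = hex 6
  rows 12-15 [P1,P2=11]: 0110  = hex 6
Output column (row 0 .. row 15) = 0110011001100110
Output column grouped in 4s = 0110 0110 0110 0110 = 0x6666
Convert to decimal digit by digit (value = value*16 + digit):
  6 -> 6
  6*16 + 6 = 102
  102*16 + 6 = 1638
  1638*16 + 6 = 26214
Decimal = 26214

26214
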